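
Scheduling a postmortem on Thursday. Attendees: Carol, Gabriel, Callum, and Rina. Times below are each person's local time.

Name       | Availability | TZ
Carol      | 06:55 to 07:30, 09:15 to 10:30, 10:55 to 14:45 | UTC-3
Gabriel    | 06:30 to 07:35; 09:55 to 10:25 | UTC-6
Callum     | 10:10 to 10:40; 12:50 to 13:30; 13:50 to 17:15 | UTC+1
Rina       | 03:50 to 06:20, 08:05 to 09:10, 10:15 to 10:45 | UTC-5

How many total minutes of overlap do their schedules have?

25

Carol in UTC: 09:55-10:30, 12:15-13:30, 13:55-17:45 (add 3h to convert from UTC-3).
Gabriel in UTC: 12:30-13:35, 15:55-16:25 (add 6h to convert from UTC-6).
Callum in UTC: 09:10-09:40, 11:50-12:30, 12:50-16:15 (subtract 1h to convert from UTC+1).
Rina in UTC: 08:50-11:20, 13:05-14:10, 15:15-15:45 (add 5h to convert from UTC-5).
Carol ∩ Gabriel: 12:30-13:30, 15:55-16:25.
Carol ∩ Gabriel ∩ Callum: 12:50-13:30, 15:55-16:15.
Carol ∩ Gabriel ∩ Callum ∩ Rina: 13:05-13:30.
Those are the intersection windows.
That's a single block of 25 minutes.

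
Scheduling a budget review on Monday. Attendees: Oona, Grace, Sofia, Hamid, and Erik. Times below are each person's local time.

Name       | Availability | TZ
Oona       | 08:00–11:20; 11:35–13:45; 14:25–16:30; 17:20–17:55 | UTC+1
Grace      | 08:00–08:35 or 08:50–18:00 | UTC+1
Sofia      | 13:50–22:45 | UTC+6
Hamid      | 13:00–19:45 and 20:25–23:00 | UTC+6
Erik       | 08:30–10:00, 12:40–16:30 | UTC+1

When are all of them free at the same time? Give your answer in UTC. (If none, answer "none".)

Oona in UTC: 07:00-10:20, 10:35-12:45, 13:25-15:30, 16:20-16:55 (subtract 1h to convert from UTC+1).
Grace in UTC: 07:00-07:35, 07:50-17:00 (subtract 1h to convert from UTC+1).
Sofia in UTC: 07:50-16:45 (subtract 6h to convert from UTC+6).
Hamid in UTC: 07:00-13:45, 14:25-17:00 (subtract 6h to convert from UTC+6).
Erik in UTC: 07:30-09:00, 11:40-15:30 (subtract 1h to convert from UTC+1).
Oona ∩ Grace: 07:00-07:35, 07:50-10:20, 10:35-12:45, 13:25-15:30, 16:20-16:55.
Oona ∩ Grace ∩ Sofia: 07:50-10:20, 10:35-12:45, 13:25-15:30, 16:20-16:45.
Oona ∩ Grace ∩ Sofia ∩ Hamid: 07:50-10:20, 10:35-12:45, 13:25-13:45, 14:25-15:30, 16:20-16:45.
Oona ∩ Grace ∩ Sofia ∩ Hamid ∩ Erik: 07:50-09:00, 11:40-12:45, 13:25-13:45, 14:25-15:30.
Those are the intersection windows.

07:50-09:00, 11:40-12:45, 13:25-13:45, 14:25-15:30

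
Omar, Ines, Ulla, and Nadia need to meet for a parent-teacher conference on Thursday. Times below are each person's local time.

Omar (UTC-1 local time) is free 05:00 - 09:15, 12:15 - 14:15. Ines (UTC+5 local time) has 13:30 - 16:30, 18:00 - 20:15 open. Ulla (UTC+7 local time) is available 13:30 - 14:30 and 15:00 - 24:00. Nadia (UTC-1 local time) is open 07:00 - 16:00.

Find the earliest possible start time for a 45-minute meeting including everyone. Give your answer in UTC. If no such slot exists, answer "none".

Omar in UTC: 06:00-10:15, 13:15-15:15 (add 1h to convert from UTC-1).
Ines in UTC: 08:30-11:30, 13:00-15:15 (subtract 5h to convert from UTC+5).
Ulla in UTC: 06:30-07:30, 08:00-17:00 (subtract 7h to convert from UTC+7).
Nadia in UTC: 08:00-17:00 (add 1h to convert from UTC-1).
Omar ∩ Ines: 08:30-10:15, 13:15-15:15.
Omar ∩ Ines ∩ Ulla: 08:30-10:15, 13:15-15:15.
Omar ∩ Ines ∩ Ulla ∩ Nadia: 08:30-10:15, 13:15-15:15.
Those are the intersection windows.
The first common window of at least 45 minutes is 08:30-10:15, so the earliest start is 08:30.

08:30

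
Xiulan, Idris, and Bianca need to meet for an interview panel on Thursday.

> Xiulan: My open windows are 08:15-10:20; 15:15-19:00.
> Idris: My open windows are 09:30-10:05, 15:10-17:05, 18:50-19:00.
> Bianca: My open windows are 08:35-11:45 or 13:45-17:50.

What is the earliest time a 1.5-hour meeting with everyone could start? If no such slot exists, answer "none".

Xiulan ∩ Idris: 09:30-10:05, 15:15-17:05, 18:50-19:00.
Xiulan ∩ Idris ∩ Bianca: 09:30-10:05, 15:15-17:05.
So the common availability across everyone is 09:30-10:05, 15:15-17:05.
The first common window of at least 90 minutes is 15:15-17:05, so the earliest start is 15:15.

15:15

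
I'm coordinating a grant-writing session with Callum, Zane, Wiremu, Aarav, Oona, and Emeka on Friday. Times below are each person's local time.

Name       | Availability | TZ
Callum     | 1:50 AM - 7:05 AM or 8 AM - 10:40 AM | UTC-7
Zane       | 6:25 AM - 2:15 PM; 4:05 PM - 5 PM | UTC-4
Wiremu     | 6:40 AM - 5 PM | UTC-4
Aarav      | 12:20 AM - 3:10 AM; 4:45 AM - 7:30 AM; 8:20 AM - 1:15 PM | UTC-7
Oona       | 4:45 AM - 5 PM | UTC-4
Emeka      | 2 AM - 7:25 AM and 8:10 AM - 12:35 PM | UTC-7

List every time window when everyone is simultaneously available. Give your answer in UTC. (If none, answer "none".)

11:45-14:05, 15:20-17:40

Callum in UTC: 08:50-14:05, 15:00-17:40 (add 7h to convert from UTC-7).
Zane in UTC: 10:25-18:15, 20:05-21:00 (add 4h to convert from UTC-4).
Wiremu in UTC: 10:40-21:00 (add 4h to convert from UTC-4).
Aarav in UTC: 07:20-10:10, 11:45-14:30, 15:20-20:15 (add 7h to convert from UTC-7).
Oona in UTC: 08:45-21:00 (add 4h to convert from UTC-4).
Emeka in UTC: 09:00-14:25, 15:10-19:35 (add 7h to convert from UTC-7).
Callum ∩ Zane: 10:25-14:05, 15:00-17:40.
Callum ∩ Zane ∩ Wiremu: 10:40-14:05, 15:00-17:40.
Callum ∩ Zane ∩ Wiremu ∩ Aarav: 11:45-14:05, 15:20-17:40.
Callum ∩ Zane ∩ Wiremu ∩ Aarav ∩ Oona: 11:45-14:05, 15:20-17:40.
Callum ∩ Zane ∩ Wiremu ∩ Aarav ∩ Oona ∩ Emeka: 11:45-14:05, 15:20-17:40.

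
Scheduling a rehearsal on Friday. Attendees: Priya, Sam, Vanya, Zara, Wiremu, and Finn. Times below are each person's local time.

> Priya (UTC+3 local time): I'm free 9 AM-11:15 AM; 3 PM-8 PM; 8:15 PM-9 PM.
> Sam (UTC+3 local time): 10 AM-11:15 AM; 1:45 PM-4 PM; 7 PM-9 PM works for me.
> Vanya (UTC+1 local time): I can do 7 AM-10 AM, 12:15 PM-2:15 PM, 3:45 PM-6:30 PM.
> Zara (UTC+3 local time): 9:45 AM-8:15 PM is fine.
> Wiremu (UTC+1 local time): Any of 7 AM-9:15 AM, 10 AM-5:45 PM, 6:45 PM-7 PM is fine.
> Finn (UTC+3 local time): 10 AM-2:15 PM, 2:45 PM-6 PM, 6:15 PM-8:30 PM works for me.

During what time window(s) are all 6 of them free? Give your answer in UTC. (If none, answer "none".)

Priya in UTC: 06:00-08:15, 12:00-17:00, 17:15-18:00 (subtract 3h to convert from UTC+3).
Sam in UTC: 07:00-08:15, 10:45-13:00, 16:00-18:00 (subtract 3h to convert from UTC+3).
Vanya in UTC: 06:00-09:00, 11:15-13:15, 14:45-17:30 (subtract 1h to convert from UTC+1).
Zara in UTC: 06:45-17:15 (subtract 3h to convert from UTC+3).
Wiremu in UTC: 06:00-08:15, 09:00-16:45, 17:45-18:00 (subtract 1h to convert from UTC+1).
Finn in UTC: 07:00-11:15, 11:45-15:00, 15:15-17:30 (subtract 3h to convert from UTC+3).
Priya ∩ Sam: 07:00-08:15, 12:00-13:00, 16:00-17:00, 17:15-18:00.
Priya ∩ Sam ∩ Vanya: 07:00-08:15, 12:00-13:00, 16:00-17:00, 17:15-17:30.
Priya ∩ Sam ∩ Vanya ∩ Zara: 07:00-08:15, 12:00-13:00, 16:00-17:00.
Priya ∩ Sam ∩ Vanya ∩ Zara ∩ Wiremu: 07:00-08:15, 12:00-13:00, 16:00-16:45.
Priya ∩ Sam ∩ Vanya ∩ Zara ∩ Wiremu ∩ Finn: 07:00-08:15, 12:00-13:00, 16:00-16:45.
So the common availability across everyone is 07:00-08:15, 12:00-13:00, 16:00-16:45.

07:00-08:15, 12:00-13:00, 16:00-16:45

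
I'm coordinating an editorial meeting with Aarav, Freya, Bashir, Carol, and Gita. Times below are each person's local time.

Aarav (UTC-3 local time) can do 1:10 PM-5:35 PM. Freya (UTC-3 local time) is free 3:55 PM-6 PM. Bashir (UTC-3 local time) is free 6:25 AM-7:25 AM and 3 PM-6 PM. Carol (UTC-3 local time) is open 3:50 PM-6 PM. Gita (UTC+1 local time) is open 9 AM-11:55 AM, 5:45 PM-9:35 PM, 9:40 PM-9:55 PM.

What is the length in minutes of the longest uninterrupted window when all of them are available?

100

Aarav in UTC: 16:10-20:35 (add 3h to convert from UTC-3).
Freya in UTC: 18:55-21:00 (add 3h to convert from UTC-3).
Bashir in UTC: 09:25-10:25, 18:00-21:00 (add 3h to convert from UTC-3).
Carol in UTC: 18:50-21:00 (add 3h to convert from UTC-3).
Gita in UTC: 08:00-10:55, 16:45-20:35, 20:40-20:55 (subtract 1h to convert from UTC+1).
Aarav ∩ Freya: 18:55-20:35.
Aarav ∩ Freya ∩ Bashir: 18:55-20:35.
Aarav ∩ Freya ∩ Bashir ∩ Carol: 18:55-20:35.
Aarav ∩ Freya ∩ Bashir ∩ Carol ∩ Gita: 18:55-20:35.
The longest is 18:55-20:35 at 100 minutes.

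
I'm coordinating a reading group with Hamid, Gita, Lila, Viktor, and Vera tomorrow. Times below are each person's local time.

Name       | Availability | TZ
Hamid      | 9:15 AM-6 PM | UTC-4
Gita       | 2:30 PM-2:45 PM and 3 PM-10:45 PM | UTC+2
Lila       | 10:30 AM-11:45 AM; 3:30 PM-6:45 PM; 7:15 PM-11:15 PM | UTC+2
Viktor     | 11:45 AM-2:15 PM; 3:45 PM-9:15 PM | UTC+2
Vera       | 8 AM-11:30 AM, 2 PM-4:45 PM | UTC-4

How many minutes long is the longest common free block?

Hamid in UTC: 13:15-22:00 (add 4h to convert from UTC-4).
Gita in UTC: 12:30-12:45, 13:00-20:45 (subtract 2h to convert from UTC+2).
Lila in UTC: 08:30-09:45, 13:30-16:45, 17:15-21:15 (subtract 2h to convert from UTC+2).
Viktor in UTC: 09:45-12:15, 13:45-19:15 (subtract 2h to convert from UTC+2).
Vera in UTC: 12:00-15:30, 18:00-20:45 (add 4h to convert from UTC-4).
Hamid ∩ Gita: 13:15-20:45.
Hamid ∩ Gita ∩ Lila: 13:30-16:45, 17:15-20:45.
Hamid ∩ Gita ∩ Lila ∩ Viktor: 13:45-16:45, 17:15-19:15.
Hamid ∩ Gita ∩ Lila ∩ Viktor ∩ Vera: 13:45-15:30, 18:00-19:15.
The longest is 13:45-15:30 at 105 minutes.

105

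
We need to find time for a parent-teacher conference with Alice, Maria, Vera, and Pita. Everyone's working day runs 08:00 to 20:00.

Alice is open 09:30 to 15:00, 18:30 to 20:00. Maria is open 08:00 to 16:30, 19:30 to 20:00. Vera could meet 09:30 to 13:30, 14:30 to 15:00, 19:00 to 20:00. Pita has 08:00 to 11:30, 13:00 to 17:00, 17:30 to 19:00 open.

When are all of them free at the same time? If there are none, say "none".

09:30-11:30, 13:00-13:30, 14:30-15:00

Alice ∩ Maria: 09:30-15:00, 19:30-20:00.
Alice ∩ Maria ∩ Vera: 09:30-13:30, 14:30-15:00, 19:30-20:00.
Alice ∩ Maria ∩ Vera ∩ Pita: 09:30-11:30, 13:00-13:30, 14:30-15:00.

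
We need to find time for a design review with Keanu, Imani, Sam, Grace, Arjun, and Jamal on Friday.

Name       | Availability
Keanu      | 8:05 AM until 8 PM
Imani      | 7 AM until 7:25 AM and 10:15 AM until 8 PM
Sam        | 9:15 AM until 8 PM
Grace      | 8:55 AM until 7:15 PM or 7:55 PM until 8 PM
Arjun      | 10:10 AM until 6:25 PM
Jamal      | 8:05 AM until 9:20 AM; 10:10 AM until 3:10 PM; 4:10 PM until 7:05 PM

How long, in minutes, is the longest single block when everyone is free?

295

Keanu ∩ Imani: 10:15-20:00.
Keanu ∩ Imani ∩ Sam: 10:15-20:00.
Keanu ∩ Imani ∩ Sam ∩ Grace: 10:15-19:15, 19:55-20:00.
Keanu ∩ Imani ∩ Sam ∩ Grace ∩ Arjun: 10:15-18:25.
Keanu ∩ Imani ∩ Sam ∩ Grace ∩ Arjun ∩ Jamal: 10:15-15:10, 16:10-18:25.
The longest is 10:15-15:10 at 295 minutes.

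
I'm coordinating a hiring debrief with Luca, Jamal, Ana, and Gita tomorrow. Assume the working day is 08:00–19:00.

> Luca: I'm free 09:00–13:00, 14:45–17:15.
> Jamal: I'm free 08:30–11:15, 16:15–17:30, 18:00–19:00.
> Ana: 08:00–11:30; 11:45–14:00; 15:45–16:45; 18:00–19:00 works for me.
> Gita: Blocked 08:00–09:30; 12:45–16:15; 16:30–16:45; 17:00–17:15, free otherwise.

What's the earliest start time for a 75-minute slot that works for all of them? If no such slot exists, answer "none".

Luca free: 09:00-13:00, 14:45-17:15.
Jamal free: 08:30-11:15, 16:15-17:30, 18:00-19:00.
Ana free: 08:00-11:30, 11:45-14:00, 15:45-16:45, 18:00-19:00.
Gita free: 09:30-12:45, 16:15-16:30, 16:45-17:00, 17:15-19:00 (invert busy blocks within the working day).
Luca ∩ Jamal: 09:00-11:15, 16:15-17:15.
Luca ∩ Jamal ∩ Ana: 09:00-11:15, 16:15-16:45.
Luca ∩ Jamal ∩ Ana ∩ Gita: 09:30-11:15, 16:15-16:30.
The first common window of at least 75 minutes is 09:30-11:15, so the earliest start is 09:30.

09:30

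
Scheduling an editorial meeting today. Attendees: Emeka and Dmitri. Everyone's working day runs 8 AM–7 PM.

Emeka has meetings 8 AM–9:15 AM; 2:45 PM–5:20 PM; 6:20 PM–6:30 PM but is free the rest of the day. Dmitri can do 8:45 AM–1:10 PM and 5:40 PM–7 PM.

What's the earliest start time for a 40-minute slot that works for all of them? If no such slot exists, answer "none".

09:15

Emeka free: 09:15-14:45, 17:20-18:20, 18:30-19:00 (invert busy blocks within the working day).
Dmitri free: 08:45-13:10, 17:40-19:00.
Emeka ∩ Dmitri: 09:15-13:10, 17:40-18:20, 18:30-19:00.
The first common window of at least 40 minutes is 09:15-13:10, so the earliest start is 09:15.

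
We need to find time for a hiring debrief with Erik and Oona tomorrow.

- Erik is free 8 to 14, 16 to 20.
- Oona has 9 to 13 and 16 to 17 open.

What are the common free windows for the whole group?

09:00-13:00, 16:00-17:00

Erik ∩ Oona: 09:00-13:00, 16:00-17:00.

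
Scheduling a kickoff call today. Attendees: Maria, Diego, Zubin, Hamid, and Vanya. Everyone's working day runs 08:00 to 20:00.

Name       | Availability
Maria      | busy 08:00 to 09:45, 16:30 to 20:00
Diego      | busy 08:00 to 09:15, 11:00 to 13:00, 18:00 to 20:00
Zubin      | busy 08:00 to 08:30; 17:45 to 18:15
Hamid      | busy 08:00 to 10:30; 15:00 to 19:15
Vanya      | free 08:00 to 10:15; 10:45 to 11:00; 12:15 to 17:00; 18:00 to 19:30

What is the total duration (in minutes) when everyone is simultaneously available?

135

Maria free: 09:45-16:30 (invert busy blocks within the working day).
Diego free: 09:15-11:00, 13:00-18:00 (invert busy blocks within the working day).
Zubin free: 08:30-17:45, 18:15-20:00 (invert busy blocks within the working day).
Hamid free: 10:30-15:00, 19:15-20:00 (invert busy blocks within the working day).
Vanya free: 08:00-10:15, 10:45-11:00, 12:15-17:00, 18:00-19:30.
Maria ∩ Diego: 09:45-11:00, 13:00-16:30.
Maria ∩ Diego ∩ Zubin: 09:45-11:00, 13:00-16:30.
Maria ∩ Diego ∩ Zubin ∩ Hamid: 10:30-11:00, 13:00-15:00.
Maria ∩ Diego ∩ Zubin ∩ Hamid ∩ Vanya: 10:45-11:00, 13:00-15:00.
Those are the intersection windows.
Summing the common windows: 15 + 120 = 135 minutes.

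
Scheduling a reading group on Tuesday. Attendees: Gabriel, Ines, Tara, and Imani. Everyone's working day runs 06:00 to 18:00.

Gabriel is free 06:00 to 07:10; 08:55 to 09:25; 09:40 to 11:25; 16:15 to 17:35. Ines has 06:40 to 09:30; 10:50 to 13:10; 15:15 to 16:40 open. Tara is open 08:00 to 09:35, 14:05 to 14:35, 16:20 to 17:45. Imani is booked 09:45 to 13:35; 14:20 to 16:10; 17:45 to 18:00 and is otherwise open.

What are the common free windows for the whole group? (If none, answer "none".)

Gabriel free: 06:00-07:10, 08:55-09:25, 09:40-11:25, 16:15-17:35.
Ines free: 06:40-09:30, 10:50-13:10, 15:15-16:40.
Tara free: 08:00-09:35, 14:05-14:35, 16:20-17:45.
Imani free: 06:00-09:45, 13:35-14:20, 16:10-17:45 (invert busy blocks within the working day).
Gabriel ∩ Ines: 06:40-07:10, 08:55-09:25, 10:50-11:25, 16:15-16:40.
Gabriel ∩ Ines ∩ Tara: 08:55-09:25, 16:20-16:40.
Gabriel ∩ Ines ∩ Tara ∩ Imani: 08:55-09:25, 16:20-16:40.

08:55-09:25, 16:20-16:40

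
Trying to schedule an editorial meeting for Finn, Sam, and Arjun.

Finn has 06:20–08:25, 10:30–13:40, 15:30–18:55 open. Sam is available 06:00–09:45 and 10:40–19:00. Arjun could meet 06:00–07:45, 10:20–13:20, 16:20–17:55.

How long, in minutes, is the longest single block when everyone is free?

160

Finn ∩ Sam: 06:20-08:25, 10:40-13:40, 15:30-18:55.
Finn ∩ Sam ∩ Arjun: 06:20-07:45, 10:40-13:20, 16:20-17:55.
So the common availability across everyone is 06:20-07:45, 10:40-13:20, 16:20-17:55.
The longest is 10:40-13:20 at 160 minutes.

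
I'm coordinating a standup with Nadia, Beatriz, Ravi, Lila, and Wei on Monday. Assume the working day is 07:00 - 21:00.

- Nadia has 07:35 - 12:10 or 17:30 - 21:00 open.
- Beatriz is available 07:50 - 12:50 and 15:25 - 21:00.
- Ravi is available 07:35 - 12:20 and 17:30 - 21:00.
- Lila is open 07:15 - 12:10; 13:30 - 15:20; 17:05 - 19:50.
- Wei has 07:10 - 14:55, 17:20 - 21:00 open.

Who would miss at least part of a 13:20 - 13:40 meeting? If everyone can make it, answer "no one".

Beatriz, Lila, Nadia, Ravi

Nadia: not fully free for 13:20-13:40. Beatriz: not fully free for 13:20-13:40. Ravi: not fully free for 13:20-13:40. Lila: not fully free for 13:20-13:40. Wei: free for 13:20-13:40.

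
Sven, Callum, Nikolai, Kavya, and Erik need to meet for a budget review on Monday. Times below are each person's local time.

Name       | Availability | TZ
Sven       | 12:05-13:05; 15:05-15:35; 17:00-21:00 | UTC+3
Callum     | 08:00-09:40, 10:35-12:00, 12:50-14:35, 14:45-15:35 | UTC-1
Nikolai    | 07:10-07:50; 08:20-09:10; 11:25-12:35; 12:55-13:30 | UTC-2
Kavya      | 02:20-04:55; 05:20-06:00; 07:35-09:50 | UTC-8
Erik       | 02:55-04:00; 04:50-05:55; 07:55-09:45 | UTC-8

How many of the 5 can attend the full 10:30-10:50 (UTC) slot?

Sven in UTC: 09:05-10:05, 12:05-12:35, 14:00-18:00 (subtract 3h to convert from UTC+3).
Callum in UTC: 09:00-10:40, 11:35-13:00, 13:50-15:35, 15:45-16:35 (add 1h to convert from UTC-1).
Nikolai in UTC: 09:10-09:50, 10:20-11:10, 13:25-14:35, 14:55-15:30 (add 2h to convert from UTC-2).
Kavya in UTC: 10:20-12:55, 13:20-14:00, 15:35-17:50 (add 8h to convert from UTC-8).
Erik in UTC: 10:55-12:00, 12:50-13:55, 15:55-17:45 (add 8h to convert from UTC-8).
Nikolai and Kavya can make the full 10:30-10:50 slot — that's 2.

2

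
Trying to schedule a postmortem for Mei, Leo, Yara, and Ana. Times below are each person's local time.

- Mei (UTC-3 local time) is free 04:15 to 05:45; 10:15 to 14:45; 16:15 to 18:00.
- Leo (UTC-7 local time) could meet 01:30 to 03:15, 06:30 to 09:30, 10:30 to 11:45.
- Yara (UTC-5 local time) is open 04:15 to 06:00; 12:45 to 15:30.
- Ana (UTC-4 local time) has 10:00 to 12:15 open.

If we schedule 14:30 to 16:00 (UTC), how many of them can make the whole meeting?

Mei in UTC: 07:15-08:45, 13:15-17:45, 19:15-21:00 (add 3h to convert from UTC-3).
Leo in UTC: 08:30-10:15, 13:30-16:30, 17:30-18:45 (add 7h to convert from UTC-7).
Yara in UTC: 09:15-11:00, 17:45-20:30 (add 5h to convert from UTC-5).
Ana in UTC: 14:00-16:15 (add 4h to convert from UTC-4).
Mei, Leo, and Ana can make the full 14:30-16:00 slot — that's 3.

3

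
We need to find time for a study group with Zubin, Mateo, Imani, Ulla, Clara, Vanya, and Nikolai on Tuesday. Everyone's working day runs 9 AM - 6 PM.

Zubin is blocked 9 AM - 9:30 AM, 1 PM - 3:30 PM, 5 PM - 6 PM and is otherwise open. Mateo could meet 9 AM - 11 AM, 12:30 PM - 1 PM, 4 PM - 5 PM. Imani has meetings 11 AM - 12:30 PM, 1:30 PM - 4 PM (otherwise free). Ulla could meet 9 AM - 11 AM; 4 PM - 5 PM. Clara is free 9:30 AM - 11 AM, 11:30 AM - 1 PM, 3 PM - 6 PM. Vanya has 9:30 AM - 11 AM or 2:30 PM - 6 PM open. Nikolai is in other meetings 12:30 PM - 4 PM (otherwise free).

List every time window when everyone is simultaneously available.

Zubin free: 09:30-13:00, 15:30-17:00 (invert busy blocks within the working day).
Mateo free: 09:00-11:00, 12:30-13:00, 16:00-17:00.
Imani free: 09:00-11:00, 12:30-13:30, 16:00-18:00 (invert busy blocks within the working day).
Ulla free: 09:00-11:00, 16:00-17:00.
Clara free: 09:30-11:00, 11:30-13:00, 15:00-18:00.
Vanya free: 09:30-11:00, 14:30-18:00.
Nikolai free: 09:00-12:30, 16:00-18:00 (invert busy blocks within the working day).
Zubin ∩ Mateo: 09:30-11:00, 12:30-13:00, 16:00-17:00.
Zubin ∩ Mateo ∩ Imani: 09:30-11:00, 12:30-13:00, 16:00-17:00.
Zubin ∩ Mateo ∩ Imani ∩ Ulla: 09:30-11:00, 16:00-17:00.
Zubin ∩ Mateo ∩ Imani ∩ Ulla ∩ Clara: 09:30-11:00, 16:00-17:00.
Zubin ∩ Mateo ∩ Imani ∩ Ulla ∩ Clara ∩ Vanya: 09:30-11:00, 16:00-17:00.
Zubin ∩ Mateo ∩ Imani ∩ Ulla ∩ Clara ∩ Vanya ∩ Nikolai: 09:30-11:00, 16:00-17:00.

09:30-11:00, 16:00-17:00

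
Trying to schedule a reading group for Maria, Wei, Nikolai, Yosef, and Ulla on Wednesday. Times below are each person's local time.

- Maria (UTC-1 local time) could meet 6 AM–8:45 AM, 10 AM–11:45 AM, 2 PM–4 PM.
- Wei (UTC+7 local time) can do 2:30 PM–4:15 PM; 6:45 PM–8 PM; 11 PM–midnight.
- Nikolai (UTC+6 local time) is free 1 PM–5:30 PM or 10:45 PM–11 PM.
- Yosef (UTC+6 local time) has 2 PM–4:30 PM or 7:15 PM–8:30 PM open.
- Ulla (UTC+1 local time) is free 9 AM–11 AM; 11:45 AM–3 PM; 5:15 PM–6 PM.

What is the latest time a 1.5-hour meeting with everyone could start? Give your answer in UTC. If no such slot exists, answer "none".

Maria in UTC: 07:00-09:45, 11:00-12:45, 15:00-17:00 (add 1h to convert from UTC-1).
Wei in UTC: 07:30-09:15, 11:45-13:00, 16:00-17:00 (subtract 7h to convert from UTC+7).
Nikolai in UTC: 07:00-11:30, 16:45-17:00 (subtract 6h to convert from UTC+6).
Yosef in UTC: 08:00-10:30, 13:15-14:30 (subtract 6h to convert from UTC+6).
Ulla in UTC: 08:00-10:00, 10:45-14:00, 16:15-17:00 (subtract 1h to convert from UTC+1).
Maria ∩ Wei: 07:30-09:15, 11:45-12:45, 16:00-17:00.
Maria ∩ Wei ∩ Nikolai: 07:30-09:15, 16:45-17:00.
Maria ∩ Wei ∩ Nikolai ∩ Yosef: 08:00-09:15.
Maria ∩ Wei ∩ Nikolai ∩ Yosef ∩ Ulla: 08:00-09:15.
Those are the intersection windows.
No common window is at least 90 minutes long.

none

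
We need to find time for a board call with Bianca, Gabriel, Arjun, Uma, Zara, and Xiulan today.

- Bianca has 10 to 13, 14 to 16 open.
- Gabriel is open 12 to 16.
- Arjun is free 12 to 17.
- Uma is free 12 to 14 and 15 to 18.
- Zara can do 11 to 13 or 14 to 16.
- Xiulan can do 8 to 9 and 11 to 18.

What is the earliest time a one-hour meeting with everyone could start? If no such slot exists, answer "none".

Bianca ∩ Gabriel: 12:00-13:00, 14:00-16:00.
Bianca ∩ Gabriel ∩ Arjun: 12:00-13:00, 14:00-16:00.
Bianca ∩ Gabriel ∩ Arjun ∩ Uma: 12:00-13:00, 15:00-16:00.
Bianca ∩ Gabriel ∩ Arjun ∩ Uma ∩ Zara: 12:00-13:00, 15:00-16:00.
Bianca ∩ Gabriel ∩ Arjun ∩ Uma ∩ Zara ∩ Xiulan: 12:00-13:00, 15:00-16:00.
Those are the intersection windows.
The first common window of at least 60 minutes is 12:00-13:00, so the earliest start is 12:00.

12:00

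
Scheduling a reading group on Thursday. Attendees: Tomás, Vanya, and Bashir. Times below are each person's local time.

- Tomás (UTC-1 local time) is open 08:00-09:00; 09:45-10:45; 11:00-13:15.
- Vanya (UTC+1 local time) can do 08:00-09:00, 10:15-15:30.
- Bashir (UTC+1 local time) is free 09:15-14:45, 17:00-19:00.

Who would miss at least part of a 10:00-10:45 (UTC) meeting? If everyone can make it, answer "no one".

Tomás

Tomás in UTC: 09:00-10:00, 10:45-11:45, 12:00-14:15 (add 1h to convert from UTC-1).
Vanya in UTC: 07:00-08:00, 09:15-14:30 (subtract 1h to convert from UTC+1).
Bashir in UTC: 08:15-13:45, 16:00-18:00 (subtract 1h to convert from UTC+1).
Tomás: not fully free for 10:00-10:45. Vanya: free for 10:00-10:45. Bashir: free for 10:00-10:45.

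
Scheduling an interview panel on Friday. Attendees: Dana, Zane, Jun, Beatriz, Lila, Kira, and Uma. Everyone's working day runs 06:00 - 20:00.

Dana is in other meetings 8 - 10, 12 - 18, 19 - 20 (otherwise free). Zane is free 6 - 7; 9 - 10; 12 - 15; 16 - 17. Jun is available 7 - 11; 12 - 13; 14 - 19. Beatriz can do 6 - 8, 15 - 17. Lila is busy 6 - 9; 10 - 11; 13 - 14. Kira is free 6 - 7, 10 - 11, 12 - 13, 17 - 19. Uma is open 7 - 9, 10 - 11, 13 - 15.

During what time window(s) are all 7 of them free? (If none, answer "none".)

none

Dana free: 06:00-08:00, 10:00-12:00, 18:00-19:00 (invert busy blocks within the working day).
Zane free: 06:00-07:00, 09:00-10:00, 12:00-15:00, 16:00-17:00.
Jun free: 07:00-11:00, 12:00-13:00, 14:00-19:00.
Beatriz free: 06:00-08:00, 15:00-17:00.
Lila free: 09:00-10:00, 11:00-13:00, 14:00-20:00 (invert busy blocks within the working day).
Kira free: 06:00-07:00, 10:00-11:00, 12:00-13:00, 17:00-19:00.
Uma free: 07:00-09:00, 10:00-11:00, 13:00-15:00.
Dana ∩ Zane: 06:00-07:00.
Dana ∩ Zane ∩ Jun: ∅.
Dana ∩ Zane ∩ Jun ∩ Beatriz: ∅.
Dana ∩ Zane ∩ Jun ∩ Beatriz ∩ Lila: ∅.
Dana ∩ Zane ∩ Jun ∩ Beatriz ∩ Lila ∩ Kira: ∅.
Dana ∩ Zane ∩ Jun ∩ Beatriz ∩ Lila ∩ Kira ∩ Uma: ∅.
There is no time when everyone is free.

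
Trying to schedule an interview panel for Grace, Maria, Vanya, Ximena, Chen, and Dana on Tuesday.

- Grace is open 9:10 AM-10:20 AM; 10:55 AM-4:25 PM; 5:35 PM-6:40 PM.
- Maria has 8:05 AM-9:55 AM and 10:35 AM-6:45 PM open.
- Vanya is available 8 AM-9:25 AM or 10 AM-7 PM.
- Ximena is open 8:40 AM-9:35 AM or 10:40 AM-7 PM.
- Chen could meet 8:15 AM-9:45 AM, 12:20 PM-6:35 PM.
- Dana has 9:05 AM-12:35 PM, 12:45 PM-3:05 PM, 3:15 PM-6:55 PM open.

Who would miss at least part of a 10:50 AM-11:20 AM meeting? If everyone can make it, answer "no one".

Grace: not fully free for 10:50-11:20. Maria: free for 10:50-11:20. Vanya: free for 10:50-11:20. Ximena: free for 10:50-11:20. Chen: not fully free for 10:50-11:20. Dana: free for 10:50-11:20.

Chen, Grace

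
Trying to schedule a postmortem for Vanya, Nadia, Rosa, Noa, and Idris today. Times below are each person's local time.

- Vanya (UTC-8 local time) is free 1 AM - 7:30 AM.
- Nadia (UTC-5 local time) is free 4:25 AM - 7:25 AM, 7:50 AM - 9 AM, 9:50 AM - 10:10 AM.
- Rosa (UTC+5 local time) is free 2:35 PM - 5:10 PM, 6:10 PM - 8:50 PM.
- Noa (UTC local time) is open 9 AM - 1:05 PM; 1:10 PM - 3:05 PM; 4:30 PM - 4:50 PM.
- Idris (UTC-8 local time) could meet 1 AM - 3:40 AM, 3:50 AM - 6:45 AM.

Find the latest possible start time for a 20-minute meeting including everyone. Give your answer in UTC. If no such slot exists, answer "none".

13:40

Vanya in UTC: 09:00-15:30 (add 8h to convert from UTC-8).
Nadia in UTC: 09:25-12:25, 12:50-14:00, 14:50-15:10 (add 5h to convert from UTC-5).
Rosa in UTC: 09:35-12:10, 13:10-15:50 (subtract 5h to convert from UTC+5).
Noa in UTC: 09:00-13:05, 13:10-15:05, 16:30-16:50.
Idris in UTC: 09:00-11:40, 11:50-14:45 (add 8h to convert from UTC-8).
Vanya ∩ Nadia: 09:25-12:25, 12:50-14:00, 14:50-15:10.
Vanya ∩ Nadia ∩ Rosa: 09:35-12:10, 13:10-14:00, 14:50-15:10.
Vanya ∩ Nadia ∩ Rosa ∩ Noa: 09:35-12:10, 13:10-14:00, 14:50-15:05.
Vanya ∩ Nadia ∩ Rosa ∩ Noa ∩ Idris: 09:35-11:40, 11:50-12:10, 13:10-14:00.
Those are the intersection windows.
The last common window of at least 20 minutes is 13:10-14:00; a 20-minute meeting can start as late as 13:40 and still end by 14:00.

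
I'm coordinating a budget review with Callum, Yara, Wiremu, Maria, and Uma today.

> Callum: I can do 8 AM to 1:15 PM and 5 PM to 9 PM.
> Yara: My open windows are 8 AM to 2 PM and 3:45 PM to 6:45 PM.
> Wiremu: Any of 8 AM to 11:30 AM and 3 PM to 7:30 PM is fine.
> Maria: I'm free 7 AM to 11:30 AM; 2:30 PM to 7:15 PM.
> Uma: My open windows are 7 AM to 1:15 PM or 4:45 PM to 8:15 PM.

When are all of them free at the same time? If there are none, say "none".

Callum ∩ Yara: 08:00-13:15, 17:00-18:45.
Callum ∩ Yara ∩ Wiremu: 08:00-11:30, 17:00-18:45.
Callum ∩ Yara ∩ Wiremu ∩ Maria: 08:00-11:30, 17:00-18:45.
Callum ∩ Yara ∩ Wiremu ∩ Maria ∩ Uma: 08:00-11:30, 17:00-18:45.

08:00-11:30, 17:00-18:45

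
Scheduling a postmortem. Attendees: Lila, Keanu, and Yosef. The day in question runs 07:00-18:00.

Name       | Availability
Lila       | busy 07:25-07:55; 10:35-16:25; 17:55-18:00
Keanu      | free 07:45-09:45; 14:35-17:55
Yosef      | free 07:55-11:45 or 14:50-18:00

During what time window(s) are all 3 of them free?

Lila free: 07:00-07:25, 07:55-10:35, 16:25-17:55 (invert busy blocks within the working day).
Keanu free: 07:45-09:45, 14:35-17:55.
Yosef free: 07:55-11:45, 14:50-18:00.
Lila ∩ Keanu: 07:55-09:45, 16:25-17:55.
Lila ∩ Keanu ∩ Yosef: 07:55-09:45, 16:25-17:55.

07:55-09:45, 16:25-17:55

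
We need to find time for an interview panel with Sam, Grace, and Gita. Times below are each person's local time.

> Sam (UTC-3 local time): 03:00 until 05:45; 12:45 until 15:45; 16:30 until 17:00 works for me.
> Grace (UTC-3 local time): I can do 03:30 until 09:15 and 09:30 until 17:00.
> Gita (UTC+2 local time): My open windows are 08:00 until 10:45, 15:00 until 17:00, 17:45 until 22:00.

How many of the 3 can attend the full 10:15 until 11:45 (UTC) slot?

Sam in UTC: 06:00-08:45, 15:45-18:45, 19:30-20:00 (add 3h to convert from UTC-3).
Grace in UTC: 06:30-12:15, 12:30-20:00 (add 3h to convert from UTC-3).
Gita in UTC: 06:00-08:45, 13:00-15:00, 15:45-20:00 (subtract 2h to convert from UTC+2).
Grace can make the full 10:15-11:45 slot — that's 1.

1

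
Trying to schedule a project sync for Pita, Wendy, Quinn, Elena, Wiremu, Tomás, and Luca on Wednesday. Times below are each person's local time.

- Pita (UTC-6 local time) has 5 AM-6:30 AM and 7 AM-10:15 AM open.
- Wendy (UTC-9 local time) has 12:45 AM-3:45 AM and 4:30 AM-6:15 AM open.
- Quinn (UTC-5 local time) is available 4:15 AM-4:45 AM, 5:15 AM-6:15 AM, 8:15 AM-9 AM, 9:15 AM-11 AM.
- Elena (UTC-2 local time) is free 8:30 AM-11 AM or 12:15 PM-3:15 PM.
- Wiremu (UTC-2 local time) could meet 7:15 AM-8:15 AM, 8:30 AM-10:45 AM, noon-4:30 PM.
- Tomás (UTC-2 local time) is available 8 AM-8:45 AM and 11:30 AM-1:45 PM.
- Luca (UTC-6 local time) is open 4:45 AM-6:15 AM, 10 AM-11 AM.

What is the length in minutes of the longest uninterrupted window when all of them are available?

Pita in UTC: 11:00-12:30, 13:00-16:15 (add 6h to convert from UTC-6).
Wendy in UTC: 09:45-12:45, 13:30-15:15 (add 9h to convert from UTC-9).
Quinn in UTC: 09:15-09:45, 10:15-11:15, 13:15-14:00, 14:15-16:00 (add 5h to convert from UTC-5).
Elena in UTC: 10:30-13:00, 14:15-17:15 (add 2h to convert from UTC-2).
Wiremu in UTC: 09:15-10:15, 10:30-12:45, 14:00-18:30 (add 2h to convert from UTC-2).
Tomás in UTC: 10:00-10:45, 13:30-15:45 (add 2h to convert from UTC-2).
Luca in UTC: 10:45-12:15, 16:00-17:00 (add 6h to convert from UTC-6).
Pita ∩ Wendy: 11:00-12:30, 13:30-15:15.
Pita ∩ Wendy ∩ Quinn: 11:00-11:15, 13:30-14:00, 14:15-15:15.
Pita ∩ Wendy ∩ Quinn ∩ Elena: 11:00-11:15, 14:15-15:15.
Pita ∩ Wendy ∩ Quinn ∩ Elena ∩ Wiremu: 11:00-11:15, 14:15-15:15.
Pita ∩ Wendy ∩ Quinn ∩ Elena ∩ Wiremu ∩ Tomás: 14:15-15:15.
Pita ∩ Wendy ∩ Quinn ∩ Elena ∩ Wiremu ∩ Tomás ∩ Luca: ∅.
There is no time when everyone is free.
No common window exists, so the longest block is 0 minutes.

0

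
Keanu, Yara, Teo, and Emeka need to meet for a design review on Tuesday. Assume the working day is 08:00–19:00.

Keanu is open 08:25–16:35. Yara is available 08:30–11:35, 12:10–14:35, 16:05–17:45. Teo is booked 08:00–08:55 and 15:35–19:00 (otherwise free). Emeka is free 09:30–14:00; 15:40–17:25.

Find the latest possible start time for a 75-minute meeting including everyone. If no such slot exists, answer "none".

12:45

Keanu free: 08:25-16:35.
Yara free: 08:30-11:35, 12:10-14:35, 16:05-17:45.
Teo free: 08:55-15:35 (invert busy blocks within the working day).
Emeka free: 09:30-14:00, 15:40-17:25.
Keanu ∩ Yara: 08:30-11:35, 12:10-14:35, 16:05-16:35.
Keanu ∩ Yara ∩ Teo: 08:55-11:35, 12:10-14:35.
Keanu ∩ Yara ∩ Teo ∩ Emeka: 09:30-11:35, 12:10-14:00.
The last common window of at least 75 minutes is 12:10-14:00; a 75-minute meeting can start as late as 12:45 and still end by 14:00.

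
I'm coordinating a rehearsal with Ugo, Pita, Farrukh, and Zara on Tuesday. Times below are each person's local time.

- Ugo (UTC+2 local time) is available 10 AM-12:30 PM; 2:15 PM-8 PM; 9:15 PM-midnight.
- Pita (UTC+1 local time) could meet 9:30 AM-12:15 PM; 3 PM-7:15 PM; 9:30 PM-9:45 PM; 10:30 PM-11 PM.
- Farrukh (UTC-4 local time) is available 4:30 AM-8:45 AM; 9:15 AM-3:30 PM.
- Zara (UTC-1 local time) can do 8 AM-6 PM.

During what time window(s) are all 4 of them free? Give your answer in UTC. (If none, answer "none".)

Ugo in UTC: 08:00-10:30, 12:15-18:00, 19:15-22:00 (subtract 2h to convert from UTC+2).
Pita in UTC: 08:30-11:15, 14:00-18:15, 20:30-20:45, 21:30-22:00 (subtract 1h to convert from UTC+1).
Farrukh in UTC: 08:30-12:45, 13:15-19:30 (add 4h to convert from UTC-4).
Zara in UTC: 09:00-19:00 (add 1h to convert from UTC-1).
Ugo ∩ Pita: 08:30-10:30, 14:00-18:00, 20:30-20:45, 21:30-22:00.
Ugo ∩ Pita ∩ Farrukh: 08:30-10:30, 14:00-18:00.
Ugo ∩ Pita ∩ Farrukh ∩ Zara: 09:00-10:30, 14:00-18:00.

09:00-10:30, 14:00-18:00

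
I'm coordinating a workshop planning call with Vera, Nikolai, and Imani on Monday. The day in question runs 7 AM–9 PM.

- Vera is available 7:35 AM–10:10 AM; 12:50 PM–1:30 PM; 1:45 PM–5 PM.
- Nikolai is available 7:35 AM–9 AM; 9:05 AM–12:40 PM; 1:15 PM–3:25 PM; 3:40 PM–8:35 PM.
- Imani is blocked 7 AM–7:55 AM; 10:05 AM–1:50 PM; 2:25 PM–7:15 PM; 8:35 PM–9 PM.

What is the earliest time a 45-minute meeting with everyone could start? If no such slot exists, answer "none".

Vera free: 07:35-10:10, 12:50-13:30, 13:45-17:00.
Nikolai free: 07:35-09:00, 09:05-12:40, 13:15-15:25, 15:40-20:35.
Imani free: 07:55-10:05, 13:50-14:25, 19:15-20:35 (invert busy blocks within the working day).
Vera ∩ Nikolai: 07:35-09:00, 09:05-10:10, 13:15-13:30, 13:45-15:25, 15:40-17:00.
Vera ∩ Nikolai ∩ Imani: 07:55-09:00, 09:05-10:05, 13:50-14:25.
Those are the intersection windows.
The first common window of at least 45 minutes is 07:55-09:00, so the earliest start is 07:55.

07:55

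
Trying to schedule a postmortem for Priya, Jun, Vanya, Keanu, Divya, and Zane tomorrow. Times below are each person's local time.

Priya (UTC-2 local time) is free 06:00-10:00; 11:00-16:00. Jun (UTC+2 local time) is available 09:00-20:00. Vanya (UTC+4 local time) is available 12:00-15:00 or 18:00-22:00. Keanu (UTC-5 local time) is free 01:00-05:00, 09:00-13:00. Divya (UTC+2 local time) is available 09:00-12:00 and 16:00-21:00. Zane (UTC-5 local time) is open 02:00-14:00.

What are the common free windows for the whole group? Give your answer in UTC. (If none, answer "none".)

08:00-10:00, 14:00-18:00

Priya in UTC: 08:00-12:00, 13:00-18:00 (add 2h to convert from UTC-2).
Jun in UTC: 07:00-18:00 (subtract 2h to convert from UTC+2).
Vanya in UTC: 08:00-11:00, 14:00-18:00 (subtract 4h to convert from UTC+4).
Keanu in UTC: 06:00-10:00, 14:00-18:00 (add 5h to convert from UTC-5).
Divya in UTC: 07:00-10:00, 14:00-19:00 (subtract 2h to convert from UTC+2).
Zane in UTC: 07:00-19:00 (add 5h to convert from UTC-5).
Priya ∩ Jun: 08:00-12:00, 13:00-18:00.
Priya ∩ Jun ∩ Vanya: 08:00-11:00, 14:00-18:00.
Priya ∩ Jun ∩ Vanya ∩ Keanu: 08:00-10:00, 14:00-18:00.
Priya ∩ Jun ∩ Vanya ∩ Keanu ∩ Divya: 08:00-10:00, 14:00-18:00.
Priya ∩ Jun ∩ Vanya ∩ Keanu ∩ Divya ∩ Zane: 08:00-10:00, 14:00-18:00.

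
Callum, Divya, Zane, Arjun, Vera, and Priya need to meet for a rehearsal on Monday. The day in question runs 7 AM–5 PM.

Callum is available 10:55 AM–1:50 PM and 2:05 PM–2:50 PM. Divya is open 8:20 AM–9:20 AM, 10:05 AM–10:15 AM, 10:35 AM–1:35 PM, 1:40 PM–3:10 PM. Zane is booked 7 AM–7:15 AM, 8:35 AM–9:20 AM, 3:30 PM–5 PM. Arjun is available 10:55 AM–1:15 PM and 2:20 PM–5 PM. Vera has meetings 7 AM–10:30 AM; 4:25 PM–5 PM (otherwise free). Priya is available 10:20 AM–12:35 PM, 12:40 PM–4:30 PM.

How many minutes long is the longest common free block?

Callum free: 10:55-13:50, 14:05-14:50.
Divya free: 08:20-09:20, 10:05-10:15, 10:35-13:35, 13:40-15:10.
Zane free: 07:15-08:35, 09:20-15:30 (invert busy blocks within the working day).
Arjun free: 10:55-13:15, 14:20-17:00.
Vera free: 10:30-16:25 (invert busy blocks within the working day).
Priya free: 10:20-12:35, 12:40-16:30.
Callum ∩ Divya: 10:55-13:35, 13:40-13:50, 14:05-14:50.
Callum ∩ Divya ∩ Zane: 10:55-13:35, 13:40-13:50, 14:05-14:50.
Callum ∩ Divya ∩ Zane ∩ Arjun: 10:55-13:15, 14:20-14:50.
Callum ∩ Divya ∩ Zane ∩ Arjun ∩ Vera: 10:55-13:15, 14:20-14:50.
Callum ∩ Divya ∩ Zane ∩ Arjun ∩ Vera ∩ Priya: 10:55-12:35, 12:40-13:15, 14:20-14:50.
The longest is 10:55-12:35 at 100 minutes.

100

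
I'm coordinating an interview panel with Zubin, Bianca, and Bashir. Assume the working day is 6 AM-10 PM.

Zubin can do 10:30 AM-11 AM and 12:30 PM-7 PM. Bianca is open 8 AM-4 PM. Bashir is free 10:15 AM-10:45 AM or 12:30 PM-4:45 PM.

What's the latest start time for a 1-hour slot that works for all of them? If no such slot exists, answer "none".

15:00

Zubin ∩ Bianca: 10:30-11:00, 12:30-16:00.
Zubin ∩ Bianca ∩ Bashir: 10:30-10:45, 12:30-16:00.
The last common window of at least 60 minutes is 12:30-16:00; a 60-minute meeting can start as late as 15:00 and still end by 16:00.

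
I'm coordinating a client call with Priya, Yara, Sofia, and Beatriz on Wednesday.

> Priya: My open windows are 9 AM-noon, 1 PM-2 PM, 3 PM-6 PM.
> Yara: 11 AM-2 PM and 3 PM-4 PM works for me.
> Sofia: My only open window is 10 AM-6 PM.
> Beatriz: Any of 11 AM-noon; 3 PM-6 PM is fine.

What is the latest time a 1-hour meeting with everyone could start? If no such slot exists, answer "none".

Priya ∩ Yara: 11:00-12:00, 13:00-14:00, 15:00-16:00.
Priya ∩ Yara ∩ Sofia: 11:00-12:00, 13:00-14:00, 15:00-16:00.
Priya ∩ Yara ∩ Sofia ∩ Beatriz: 11:00-12:00, 15:00-16:00.
So the common availability across everyone is 11:00-12:00, 15:00-16:00.
The last common window of at least 60 minutes is 15:00-16:00; a 60-minute meeting can start as late as 15:00 and still end by 16:00.

15:00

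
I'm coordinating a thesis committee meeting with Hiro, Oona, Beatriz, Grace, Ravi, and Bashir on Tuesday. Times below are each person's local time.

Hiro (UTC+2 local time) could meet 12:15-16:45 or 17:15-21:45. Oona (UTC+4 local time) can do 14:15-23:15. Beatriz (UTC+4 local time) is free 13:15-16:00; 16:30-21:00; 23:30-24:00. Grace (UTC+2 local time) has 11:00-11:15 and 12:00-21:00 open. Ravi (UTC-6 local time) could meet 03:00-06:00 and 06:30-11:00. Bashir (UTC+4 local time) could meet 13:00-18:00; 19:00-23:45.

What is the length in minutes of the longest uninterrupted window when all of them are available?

Hiro in UTC: 10:15-14:45, 15:15-19:45 (subtract 2h to convert from UTC+2).
Oona in UTC: 10:15-19:15 (subtract 4h to convert from UTC+4).
Beatriz in UTC: 09:15-12:00, 12:30-17:00, 19:30-20:00 (subtract 4h to convert from UTC+4).
Grace in UTC: 09:00-09:15, 10:00-19:00 (subtract 2h to convert from UTC+2).
Ravi in UTC: 09:00-12:00, 12:30-17:00 (add 6h to convert from UTC-6).
Bashir in UTC: 09:00-14:00, 15:00-19:45 (subtract 4h to convert from UTC+4).
Hiro ∩ Oona: 10:15-14:45, 15:15-19:15.
Hiro ∩ Oona ∩ Beatriz: 10:15-12:00, 12:30-14:45, 15:15-17:00.
Hiro ∩ Oona ∩ Beatriz ∩ Grace: 10:15-12:00, 12:30-14:45, 15:15-17:00.
Hiro ∩ Oona ∩ Beatriz ∩ Grace ∩ Ravi: 10:15-12:00, 12:30-14:45, 15:15-17:00.
Hiro ∩ Oona ∩ Beatriz ∩ Grace ∩ Ravi ∩ Bashir: 10:15-12:00, 12:30-14:00, 15:15-17:00.
So the common availability across everyone is 10:15-12:00, 12:30-14:00, 15:15-17:00.
The longest is 10:15-12:00 at 105 minutes.

105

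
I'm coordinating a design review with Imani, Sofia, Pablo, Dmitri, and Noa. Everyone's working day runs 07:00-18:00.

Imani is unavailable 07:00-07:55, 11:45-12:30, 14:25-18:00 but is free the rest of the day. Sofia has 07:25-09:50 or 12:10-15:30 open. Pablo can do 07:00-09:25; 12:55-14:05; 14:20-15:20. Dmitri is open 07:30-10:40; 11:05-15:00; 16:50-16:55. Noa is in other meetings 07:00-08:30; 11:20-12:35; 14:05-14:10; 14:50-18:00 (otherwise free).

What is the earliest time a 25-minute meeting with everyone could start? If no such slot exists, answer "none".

08:30

Imani free: 07:55-11:45, 12:30-14:25 (invert busy blocks within the working day).
Sofia free: 07:25-09:50, 12:10-15:30.
Pablo free: 07:00-09:25, 12:55-14:05, 14:20-15:20.
Dmitri free: 07:30-10:40, 11:05-15:00, 16:50-16:55.
Noa free: 08:30-11:20, 12:35-14:05, 14:10-14:50 (invert busy blocks within the working day).
Imani ∩ Sofia: 07:55-09:50, 12:30-14:25.
Imani ∩ Sofia ∩ Pablo: 07:55-09:25, 12:55-14:05, 14:20-14:25.
Imani ∩ Sofia ∩ Pablo ∩ Dmitri: 07:55-09:25, 12:55-14:05, 14:20-14:25.
Imani ∩ Sofia ∩ Pablo ∩ Dmitri ∩ Noa: 08:30-09:25, 12:55-14:05, 14:20-14:25.
The first common window of at least 25 minutes is 08:30-09:25, so the earliest start is 08:30.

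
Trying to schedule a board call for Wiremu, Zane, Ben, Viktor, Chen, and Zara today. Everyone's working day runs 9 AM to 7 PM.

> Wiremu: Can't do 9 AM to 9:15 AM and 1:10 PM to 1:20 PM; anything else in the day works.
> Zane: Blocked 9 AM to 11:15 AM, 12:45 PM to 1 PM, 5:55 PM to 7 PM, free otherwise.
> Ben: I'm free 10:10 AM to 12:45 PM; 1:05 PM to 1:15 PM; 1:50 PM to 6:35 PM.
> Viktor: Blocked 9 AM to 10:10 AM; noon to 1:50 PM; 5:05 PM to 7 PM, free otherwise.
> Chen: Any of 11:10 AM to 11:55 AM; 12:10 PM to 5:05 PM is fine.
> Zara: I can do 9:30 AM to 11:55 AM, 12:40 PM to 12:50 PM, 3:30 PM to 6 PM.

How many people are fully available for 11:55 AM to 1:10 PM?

1

Wiremu free: 09:15-13:10, 13:20-19:00 (invert busy blocks within the working day).
Zane free: 11:15-12:45, 13:00-17:55 (invert busy blocks within the working day).
Ben free: 10:10-12:45, 13:05-13:15, 13:50-18:35.
Viktor free: 10:10-12:00, 13:50-17:05 (invert busy blocks within the working day).
Chen free: 11:10-11:55, 12:10-17:05.
Zara free: 09:30-11:55, 12:40-12:50, 15:30-18:00.
Wiremu can make the full 11:55-13:10 slot — that's 1.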